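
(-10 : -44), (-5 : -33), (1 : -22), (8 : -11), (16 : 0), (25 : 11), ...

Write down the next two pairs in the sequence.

For the first coordinate, differences are 5, 6, 7, … (increasing by 1 each time): -10, -5, 1, 8, 16, 25 → 35 → 46.
Second coordinate: -44, -33, -22, -11, 0, 11 → 22 → 33 (+11 each step).
Putting the parts together: (35 : 22) and then (46 : 33).

(35 : 22), (46 : 33)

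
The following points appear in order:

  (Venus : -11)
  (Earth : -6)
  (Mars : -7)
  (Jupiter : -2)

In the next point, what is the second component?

Planet — runs through the planets Mercury→Neptune: Venus, Earth, Mars, Jupiter → Saturn.
Second component: -11, -6, -7, -2 → -3 (alternating steps +5, −1, +5, −1, …).

-3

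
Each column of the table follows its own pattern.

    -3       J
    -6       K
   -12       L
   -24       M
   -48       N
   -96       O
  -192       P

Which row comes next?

First component: -3, -6, -12, -24, -48, -96, -192 → -384 (×2 each step).
Letter goes J, K, L, M, N, O, P → Q (letters move forward 1 place in the alphabet).
Combining the parts gives -384  Q.

-384  Q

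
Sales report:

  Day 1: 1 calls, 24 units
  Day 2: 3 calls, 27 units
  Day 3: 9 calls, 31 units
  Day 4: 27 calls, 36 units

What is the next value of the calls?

81

Calls: ×3 each step, so 1, 3, 9, 27 → 81.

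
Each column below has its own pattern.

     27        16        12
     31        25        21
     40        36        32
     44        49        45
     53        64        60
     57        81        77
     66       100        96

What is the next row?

For the first component, alternating steps +4, +9, +4, +9, …: 27, 31, 40, 44, 53, 57, 66 → 70.
Second component — perfect squares: 4², 5², 6², …: 16, 25, 36, 49, 64, 81, 100 → 121.
Third component: always 4 less than the second component; 12, 21, 32, 45, 60, 77, 96 → 117.
Combining the parts gives 70  121  117.

70  121  117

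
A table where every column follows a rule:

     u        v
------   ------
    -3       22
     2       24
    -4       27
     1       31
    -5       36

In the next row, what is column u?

0

Column u: -3, 2, -4, 1, -5 → 0 (alternating steps +5, −6, +5, −6, …).
Column v — differences are 2, 3, 4, … (increasing by 1 each time): 22, 24, 27, 31, 36 → 42.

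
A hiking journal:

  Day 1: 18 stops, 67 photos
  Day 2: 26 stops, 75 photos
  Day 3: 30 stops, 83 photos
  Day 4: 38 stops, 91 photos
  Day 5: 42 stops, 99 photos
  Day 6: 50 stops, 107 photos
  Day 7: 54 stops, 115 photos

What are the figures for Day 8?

Stops: 18, 26, 30, 38, 42, 50, 54 → 62 (alternating steps +8, +4, +8, +4, …).
Photos — +8 each step: 67, 75, 83, 91, 99, 107, 115 → 123.
Combining the parts gives 62 stops, 123 photos.

62 stops, 123 photos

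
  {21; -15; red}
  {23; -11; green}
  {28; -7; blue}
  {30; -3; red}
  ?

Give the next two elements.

{35; 1; green}, {37; 5; blue}

For the first slot, alternating steps +2, +5, +2, +5, …: 21, 23, 28, 30 → 35 → 37.
Second slot: +4 each step, so -15, -11, -7, -3 → 1 → 5.
Colour — repeats red → green → blue: red, green, blue, red → green → blue.
So the next two elements are {35; 1; green} and {37; 5; blue}.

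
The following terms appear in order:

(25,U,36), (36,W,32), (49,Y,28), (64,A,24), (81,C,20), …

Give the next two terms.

(100,E,16), (121,G,12)

First entry — perfect squares: 5², 6², 7², …: 25, 36, 49, 64, 81 → 100 → 121.
Letter: letters move forward 2 places in the alphabet, wrapping Z→A; U, W, Y, A, C → E → G.
Third entry: −4 each step; 36, 32, 28, 24, 20 → 16 → 12.
So the next two terms are (100,E,16) and (121,G,12).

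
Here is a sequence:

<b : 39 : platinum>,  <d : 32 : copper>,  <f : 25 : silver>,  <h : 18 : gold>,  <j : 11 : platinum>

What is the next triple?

<l : 4 : copper>

For the letter, letters move forward 2 places in the alphabet: b, d, f, h, j → l.
For the second entry, −7 each step: 39, 32, 25, 18, 11 → 4.
Metal: repeats platinum → copper → silver → gold; platinum, copper, silver, gold, platinum → copper.
Combining the parts gives <l : 4 : copper>.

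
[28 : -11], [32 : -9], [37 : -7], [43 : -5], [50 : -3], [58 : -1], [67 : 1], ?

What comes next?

[77 : 3]

First part: differences are 4, 5, 6, … (increasing by 1 each time); 28, 32, 37, 43, 50, 58, 67 → 77.
Second part goes -11, -9, -7, -5, -3, -1, 1 → 3 (+2 each step).
So the next tuple is [77 : 3].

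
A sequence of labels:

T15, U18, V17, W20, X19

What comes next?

Letter: letters move forward 1 place in the alphabet; T, U, V, W, X → Y.
Second component: 15, 18, 17, 20, 19 → 22 (alternating steps +3, −1, +3, −1, …).
Putting it together: Y22.

Y22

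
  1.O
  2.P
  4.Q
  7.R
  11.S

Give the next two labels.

For the first component, differences are 1, 2, 3, … (increasing by 1 each time): 1, 2, 4, 7, 11 → 16 → 22.
Letter: O, P, Q, R, S → T → U (letters move forward 1 place in the alphabet).
Putting the parts together: 16.T and then 22.U.

16.T, 22.U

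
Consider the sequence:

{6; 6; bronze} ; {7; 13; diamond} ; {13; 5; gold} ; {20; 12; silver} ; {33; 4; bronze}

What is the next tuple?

First slot: each term is the sum of the two before it; 6, 7, 13, 20, 33 → 53.
Second slot: alternating steps +7, −8, +7, −8, …; 6, 13, 5, 12, 4 → 11.
Rank: repeats bronze → diamond → gold → silver; bronze, diamond, gold, silver, bronze → diamond.
So the next tuple is {53; 11; diamond}.

{53; 11; diamond}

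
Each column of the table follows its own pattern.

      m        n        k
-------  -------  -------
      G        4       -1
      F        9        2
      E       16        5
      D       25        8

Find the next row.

Column m: letters move back 1 place in the alphabet, so G, F, E, D → C.
For the column n, perfect squares: 2², 3², 4², …: 4, 9, 16, 25 → 36.
Column k goes -1, 2, 5, 8 → 11 (+3 each step).
Combining the parts gives C  36  11.

C  36  11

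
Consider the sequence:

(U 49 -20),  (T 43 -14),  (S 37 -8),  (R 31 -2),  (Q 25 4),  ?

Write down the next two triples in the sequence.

(P 19 10), (O 13 16)

Letter goes U, T, S, R, Q → P → O (letters move back 1 place in the alphabet).
Second slot: 49, 43, 37, 31, 25 → 19 → 13 (−6 each step).
For the third slot, +6 each step: -20, -14, -8, -2, 4 → 10 → 16.
Putting the parts together: (P 19 10) and then (O 13 16).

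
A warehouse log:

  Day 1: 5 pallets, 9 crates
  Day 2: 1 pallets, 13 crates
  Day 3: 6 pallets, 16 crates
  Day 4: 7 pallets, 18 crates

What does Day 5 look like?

Pallets — each term is the sum of the two before it: 5, 1, 6, 7 → 13.
Crates: differences are 4, 3, 2, … (decreasing by 1 each time), so 9, 13, 16, 18 → 19.
Combining the parts gives 13 pallets, 19 crates.

13 pallets, 19 crates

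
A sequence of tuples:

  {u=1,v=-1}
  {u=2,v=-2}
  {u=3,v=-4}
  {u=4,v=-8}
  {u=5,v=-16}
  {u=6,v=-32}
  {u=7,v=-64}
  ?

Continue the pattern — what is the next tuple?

U: +1 each step, so 1, 2, 3, 4, 5, 6, 7 → 8.
V: ×2 each step, so -1, -2, -4, -8, -16, -32, -64 → -128.
So the next tuple is {u=8,v=-128}.

{u=8,v=-128}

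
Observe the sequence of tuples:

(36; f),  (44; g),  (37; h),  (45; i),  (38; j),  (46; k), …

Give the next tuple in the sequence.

For the first slot, alternating steps +8, −7, +8, −7, …: 36, 44, 37, 45, 38, 46 → 39.
For the letter, letters move forward 1 place in the alphabet: f, g, h, i, j, k → l.
Putting it together: (39; l).

(39; l)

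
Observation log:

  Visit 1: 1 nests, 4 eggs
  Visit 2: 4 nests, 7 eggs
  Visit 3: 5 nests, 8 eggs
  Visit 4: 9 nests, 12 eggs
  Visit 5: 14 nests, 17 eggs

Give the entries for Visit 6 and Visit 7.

23 nests, 26 eggs; 37 nests, 40 eggs

Nests goes 1, 4, 5, 9, 14 → 23 → 37 (each term is the sum of the two before it).
Eggs — always 3 more than the nests: 4, 7, 8, 12, 17 → 26 → 40.
So the next two records are 23 nests, 26 eggs and 37 nests, 40 eggs.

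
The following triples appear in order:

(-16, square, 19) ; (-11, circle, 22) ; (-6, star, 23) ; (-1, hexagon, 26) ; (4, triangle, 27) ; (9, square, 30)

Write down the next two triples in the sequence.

For the first coordinate, +5 each step: -16, -11, -6, -1, 4, 9 → 14 → 19.
Shape goes square, circle, star, hexagon, triangle, square → circle → star (repeats square → circle → star → hexagon → triangle).
Third coordinate goes 19, 22, 23, 26, 27, 30 → 31 → 34 (alternating steps +3, +1, +3, +1, …).
So the next two triples are (14, circle, 31) and (19, star, 34).

(14, circle, 31), (19, star, 34)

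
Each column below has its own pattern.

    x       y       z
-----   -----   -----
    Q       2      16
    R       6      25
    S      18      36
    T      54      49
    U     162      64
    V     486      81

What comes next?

Column x: letters move forward 1 place in the alphabet, so Q, R, S, T, U, V → W.
Column y: ×3 each step; 2, 6, 18, 54, 162, 486 → 1458.
Column z: perfect squares: 4², 5², 6², …; 16, 25, 36, 49, 64, 81 → 100.
So the next row is W  1458  100.

W  1458  100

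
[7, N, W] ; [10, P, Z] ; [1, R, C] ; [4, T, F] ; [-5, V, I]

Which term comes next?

[-2, X, L]

First entry: alternating steps +3, −9, +3, −9, …, so 7, 10, 1, 4, -5 → -2.
First letter goes N, P, R, T, V → X (letters move forward 2 places in the alphabet).
Second letter goes W, Z, C, F, I → L (letters move forward 3 places in the alphabet, wrapping Z→A).
Putting it together: [-2, X, L].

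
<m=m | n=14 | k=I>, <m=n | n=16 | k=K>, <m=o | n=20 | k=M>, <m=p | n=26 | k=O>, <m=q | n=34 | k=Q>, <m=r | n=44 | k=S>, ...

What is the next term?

M: m, n, o, p, q, r → s (letters move forward 1 place in the alphabet).
For the n, differences are 2, 4, 6, … (increasing by 2 each time): 14, 16, 20, 26, 34, 44 → 56.
For the k, letters move forward 2 places in the alphabet: I, K, M, O, Q, S → U.
So the next term is <m=s | n=56 | k=U>.

<m=s | n=56 | k=U>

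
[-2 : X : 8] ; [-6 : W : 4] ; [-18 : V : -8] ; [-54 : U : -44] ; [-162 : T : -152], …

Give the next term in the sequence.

First coordinate: ×3 each step; -2, -6, -18, -54, -162 → -486.
Letter goes X, W, V, U, T → S (letters move back 1 place in the alphabet).
Third coordinate — always 10 more than the first coordinate: 8, 4, -8, -44, -152 → -476.
Putting it together: [-486 : S : -476].

[-486 : S : -476]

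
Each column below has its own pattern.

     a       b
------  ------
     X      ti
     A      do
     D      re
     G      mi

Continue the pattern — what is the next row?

Column a — letters move forward 3 places in the alphabet, wrapping Z→A: X, A, D, G → J.
Column b — runs through the solfège scale do→ti: ti, do, re, mi → fa.
Putting it together: J  fa.

J  fa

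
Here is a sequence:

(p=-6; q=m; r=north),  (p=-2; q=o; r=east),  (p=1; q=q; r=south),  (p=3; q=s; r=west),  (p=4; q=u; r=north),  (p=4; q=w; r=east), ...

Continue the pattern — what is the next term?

(p=3; q=y; r=south)

For the p, differences are 4, 3, 2, … (decreasing by 1 each time): -6, -2, 1, 3, 4, 4 → 3.
Q: letters move forward 2 places in the alphabet, so m, o, q, s, u, w → y.
R — repeats north → east → south → west: north, east, south, west, north, east → south.
So the next term is (p=3; q=y; r=south).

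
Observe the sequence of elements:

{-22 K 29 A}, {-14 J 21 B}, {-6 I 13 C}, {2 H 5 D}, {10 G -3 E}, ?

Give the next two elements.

First part: -22, -14, -6, 2, 10 → 18 → 26 (+8 each step).
First letter: K, J, I, H, G → F → E (letters move back 1 place in the alphabet).
For the third part, together with the first part always sums to 7: 29, 21, 13, 5, -3 → -11 → -19.
Second letter — letters move forward 1 place in the alphabet: A, B, C, D, E → F → G.
So the next two elements are {18 F -11 F} and {26 E -19 G}.

{18 F -11 F}, {26 E -19 G}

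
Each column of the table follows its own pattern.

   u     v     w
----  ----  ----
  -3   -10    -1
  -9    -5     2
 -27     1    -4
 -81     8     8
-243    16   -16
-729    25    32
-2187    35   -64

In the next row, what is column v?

46

For the column u, ×3 each step: -3, -9, -27, -81, -243, -729, -2187 → -6561.
Column v: differences are 5, 6, 7, … (increasing by 1 each time), so -10, -5, 1, 8, 16, 25, 35 → 46.
Column w: -1, 2, -4, 8, -16, 32, -64 → 128 (×(-2) each step).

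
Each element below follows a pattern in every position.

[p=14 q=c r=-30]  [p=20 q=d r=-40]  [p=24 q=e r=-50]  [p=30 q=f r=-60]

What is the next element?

[p=34 q=g r=-70]

P: alternating steps +6, +4, +6, +4, …, so 14, 20, 24, 30 → 34.
Q goes c, d, e, f → g (letters move forward 1 place in the alphabet).
R: -30, -40, -50, -60 → -70 (−10 each step).
Putting it together: [p=34 q=g r=-70].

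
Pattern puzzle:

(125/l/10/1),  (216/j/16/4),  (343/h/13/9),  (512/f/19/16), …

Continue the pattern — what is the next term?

First coordinate: perfect cubes: 5³, 6³, 7³, …; 125, 216, 343, 512 → 729.
Letter goes l, j, h, f → d (letters move back 2 places in the alphabet).
Third coordinate goes 10, 16, 13, 19 → 16 (alternating steps +6, −3, +6, −3, …).
Fourth coordinate: 1, 4, 9, 16 → 25 (perfect squares: 1², 2², 3², …).
Combining the parts gives (729/d/16/25).

(729/d/16/25)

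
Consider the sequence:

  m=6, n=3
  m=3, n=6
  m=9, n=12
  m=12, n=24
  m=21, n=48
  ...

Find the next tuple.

m=33, n=96

M goes 6, 3, 9, 12, 21 → 33 (each term is the sum of the two before it).
N: ×2 each step; 3, 6, 12, 24, 48 → 96.
Putting it together: m=33, n=96.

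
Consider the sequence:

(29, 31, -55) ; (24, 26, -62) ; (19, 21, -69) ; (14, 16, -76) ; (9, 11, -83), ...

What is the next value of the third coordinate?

-90

Third coordinate: −7 each step; -55, -62, -69, -76, -83 → -90.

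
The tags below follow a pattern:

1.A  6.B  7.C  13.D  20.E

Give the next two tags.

First component: each term is the sum of the two before it; 1, 6, 7, 13, 20 → 33 → 53.
Letter: letters move forward 1 place in the alphabet; A, B, C, D, E → F → G.
Putting the parts together: 33.F and then 53.G.

33.F, 53.G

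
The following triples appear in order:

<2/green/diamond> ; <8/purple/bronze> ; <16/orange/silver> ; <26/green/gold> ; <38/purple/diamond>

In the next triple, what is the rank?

First slot: differences are 6, 8, 10, … (increasing by 2 each time); 2, 8, 16, 26, 38 → 52.
Colour: green, purple, orange, green, purple → orange (repeats green → purple → orange).
Rank: diamond, bronze, silver, gold, diamond → bronze (repeats diamond → bronze → silver → gold).

bronze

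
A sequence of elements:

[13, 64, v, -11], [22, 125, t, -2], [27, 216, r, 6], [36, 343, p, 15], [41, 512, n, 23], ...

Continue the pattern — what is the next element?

[50, 729, l, 32]

First part: alternating steps +9, +5, +9, +5, …; 13, 22, 27, 36, 41 → 50.
Second part: 64, 125, 216, 343, 512 → 729 (perfect cubes: 4³, 5³, 6³, …).
Letter goes v, t, r, p, n → l (letters move back 2 places in the alphabet).
Fourth part: -11, -2, 6, 15, 23 → 32 (alternating steps +9, +8, +9, +8, …).
So the next element is [50, 729, l, 32].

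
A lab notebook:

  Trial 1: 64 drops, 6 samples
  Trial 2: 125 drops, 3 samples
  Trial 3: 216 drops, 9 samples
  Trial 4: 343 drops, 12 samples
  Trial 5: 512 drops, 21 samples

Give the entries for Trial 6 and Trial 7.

729 drops, 33 samples; 1000 drops, 54 samples

Drops — perfect cubes: 4³, 5³, 6³, …: 64, 125, 216, 343, 512 → 729 → 1000.
Samples: each term is the sum of the two before it; 6, 3, 9, 12, 21 → 33 → 54.
So the next two records are 729 drops, 33 samples and 1000 drops, 54 samples.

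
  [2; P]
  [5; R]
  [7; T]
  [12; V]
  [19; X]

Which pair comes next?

First coordinate — each term is the sum of the two before it: 2, 5, 7, 12, 19 → 31.
Letter: P, R, T, V, X → Z (letters move forward 2 places in the alphabet).
So the next pair is [31; Z].

[31; Z]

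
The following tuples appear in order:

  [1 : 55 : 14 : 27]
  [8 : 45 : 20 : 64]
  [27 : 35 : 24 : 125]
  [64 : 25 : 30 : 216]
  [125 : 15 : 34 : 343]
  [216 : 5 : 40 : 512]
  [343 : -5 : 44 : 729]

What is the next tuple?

First slot: perfect cubes: 1³, 2³, 3³, …, so 1, 8, 27, 64, 125, 216, 343 → 512.
Second slot: 55, 45, 35, 25, 15, 5, -5 → -15 (−10 each step).
Third slot — alternating steps +6, +4, +6, +4, …: 14, 20, 24, 30, 34, 40, 44 → 50.
For the fourth slot, perfect cubes: 3³, 4³, 5³, …: 27, 64, 125, 216, 343, 512, 729 → 1000.
So the next tuple is [512 : -15 : 50 : 1000].

[512 : -15 : 50 : 1000]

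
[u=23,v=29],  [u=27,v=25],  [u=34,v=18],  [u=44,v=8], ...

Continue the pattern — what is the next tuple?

[u=57,v=-5]

U: differences are 4, 7, 10, … (increasing by 3 each time); 23, 27, 34, 44 → 57.
V: together with the u always sums to 52; 29, 25, 18, 8 → -5.
Combining the parts gives [u=57,v=-5].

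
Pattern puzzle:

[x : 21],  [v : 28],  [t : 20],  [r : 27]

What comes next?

[p : 19]

Letter — letters move back 2 places in the alphabet: x, v, t, r → p.
Second value: alternating steps +7, −8, +7, −8, …; 21, 28, 20, 27 → 19.
So the next term is [p : 19].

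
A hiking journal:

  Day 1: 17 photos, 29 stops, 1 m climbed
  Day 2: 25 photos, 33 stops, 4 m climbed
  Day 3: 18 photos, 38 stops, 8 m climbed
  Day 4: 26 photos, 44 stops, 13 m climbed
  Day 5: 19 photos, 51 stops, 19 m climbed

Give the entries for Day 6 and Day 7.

For the photos, alternating steps +8, −7, +8, −7, …: 17, 25, 18, 26, 19 → 27 → 20.
Stops — differences are 4, 5, 6, … (increasing by 1 each time): 29, 33, 38, 44, 51 → 59 → 68.
M climbed: differences are 3, 4, 5, … (increasing by 1 each time), so 1, 4, 8, 13, 19 → 26 → 34.
So the next two records are 27 photos, 59 stops, 26 m climbed and 20 photos, 68 stops, 34 m climbed.

27 photos, 59 stops, 26 m climbed; 20 photos, 68 stops, 34 m climbed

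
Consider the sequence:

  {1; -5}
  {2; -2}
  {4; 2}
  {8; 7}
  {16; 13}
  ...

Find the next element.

First component: ×2 each step; 1, 2, 4, 8, 16 → 32.
Second component — differences are 3, 4, 5, … (increasing by 1 each time): -5, -2, 2, 7, 13 → 20.
So the next element is {32; 20}.

{32; 20}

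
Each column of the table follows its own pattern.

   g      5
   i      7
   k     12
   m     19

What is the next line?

o  31

Letter goes g, i, k, m → o (letters move forward 2 places in the alphabet).
For the second component, each term is the sum of the two before it: 5, 7, 12, 19 → 31.
Combining the parts gives o  31.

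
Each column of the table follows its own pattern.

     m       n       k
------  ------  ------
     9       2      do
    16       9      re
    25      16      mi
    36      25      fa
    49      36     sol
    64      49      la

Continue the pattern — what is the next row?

Column m: 9, 16, 25, 36, 49, 64 → 81 (perfect squares: 3², 4², 5², …).
Column n: always the previous value of the column m; 2, 9, 16, 25, 36, 49 → 64.
Column k — runs through the solfège scale do→ti: do, re, mi, fa, sol, la → ti.
Combining the parts gives 81  64  ti.

81  64  ti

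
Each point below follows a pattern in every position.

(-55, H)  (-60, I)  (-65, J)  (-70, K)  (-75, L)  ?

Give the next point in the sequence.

First coordinate — −5 each step: -55, -60, -65, -70, -75 → -80.
For the letter, letters move forward 1 place in the alphabet: H, I, J, K, L → M.
Putting it together: (-80, M).

(-80, M)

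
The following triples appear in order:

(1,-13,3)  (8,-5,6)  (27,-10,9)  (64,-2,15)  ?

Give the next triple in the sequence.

(125,-7,24)

First value: perfect cubes: 1³, 2³, 3³, …, so 1, 8, 27, 64 → 125.
Second value — alternating steps +8, −5, +8, −5, …: -13, -5, -10, -2 → -7.
Third value: 3, 6, 9, 15 → 24 (each term is the sum of the two before it).
So the next triple is (125,-7,24).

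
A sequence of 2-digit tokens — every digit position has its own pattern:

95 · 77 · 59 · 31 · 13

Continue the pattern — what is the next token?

95

First digit: −2 each step, mod 10; 9, 7, 5, 3, 1 → 9.
Second digit: 5, 7, 9, 1, 3 → 5 (+2 each step, mod 10).
Putting it together: 95.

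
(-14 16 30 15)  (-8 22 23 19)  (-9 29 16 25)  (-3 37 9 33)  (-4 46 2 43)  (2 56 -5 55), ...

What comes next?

(1 67 -12 69)

First part goes -14, -8, -9, -3, -4, 2 → 1 (alternating steps +6, −1, +6, −1, …).
Second part: 16, 22, 29, 37, 46, 56 → 67 (differences are 6, 7, 8, … (increasing by 1 each time)).
Third part: −7 each step; 30, 23, 16, 9, 2, -5 → -12.
Fourth part goes 15, 19, 25, 33, 43, 55 → 69 (differences are 4, 6, 8, … (increasing by 2 each time)).
Putting it together: (1 67 -12 69).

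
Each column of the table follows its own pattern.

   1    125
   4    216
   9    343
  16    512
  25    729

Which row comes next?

36  1000

First component — perfect squares: 1², 2², 3², …: 1, 4, 9, 16, 25 → 36.
Second component: perfect cubes: 5³, 6³, 7³, …, so 125, 216, 343, 512, 729 → 1000.
Combining the parts gives 36  1000.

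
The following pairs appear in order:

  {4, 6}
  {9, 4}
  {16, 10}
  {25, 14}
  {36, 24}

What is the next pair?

First slot: perfect squares: 2², 3², 4², …, so 4, 9, 16, 25, 36 → 49.
Second slot — each term is the sum of the two before it: 6, 4, 10, 14, 24 → 38.
So the next pair is {49, 38}.

{49, 38}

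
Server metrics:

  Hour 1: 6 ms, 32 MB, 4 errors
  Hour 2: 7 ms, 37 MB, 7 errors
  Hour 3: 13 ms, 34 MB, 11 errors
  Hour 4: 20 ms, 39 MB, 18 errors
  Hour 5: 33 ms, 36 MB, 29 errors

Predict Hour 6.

Ms goes 6, 7, 13, 20, 33 → 53 (each term is the sum of the two before it).
MB — alternating steps +5, −3, +5, −3, …: 32, 37, 34, 39, 36 → 41.
For the errors, each term is the sum of the two before it: 4, 7, 11, 18, 29 → 47.
Combining the parts gives 53 ms, 41 MB, 47 errors.

53 ms, 41 MB, 47 errors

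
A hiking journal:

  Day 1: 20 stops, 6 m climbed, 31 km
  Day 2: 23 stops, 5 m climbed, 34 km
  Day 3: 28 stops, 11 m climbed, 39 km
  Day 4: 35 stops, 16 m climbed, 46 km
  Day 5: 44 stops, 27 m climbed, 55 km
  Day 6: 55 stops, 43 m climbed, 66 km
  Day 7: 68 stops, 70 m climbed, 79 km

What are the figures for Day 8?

Stops: 20, 23, 28, 35, 44, 55, 68 → 83 (differences are 3, 5, 7, … (increasing by 2 each time)).
M climbed — each term is the sum of the two before it: 6, 5, 11, 16, 27, 43, 70 → 113.
Km: 31, 34, 39, 46, 55, 66, 79 → 94 (always 11 more than the stops).
Combining the parts gives 83 stops, 113 m climbed, 94 km.

83 stops, 113 m climbed, 94 km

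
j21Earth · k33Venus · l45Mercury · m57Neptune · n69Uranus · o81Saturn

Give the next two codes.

p93Jupiter then q105Mars

Letter: letters move forward 1 place in the alphabet, so j, k, l, m, n, o → p → q.
Second component — +12 each step: 21, 33, 45, 57, 69, 81 → 93 → 105.
Planet goes Earth, Venus, Mercury, Neptune, Uranus, Saturn → Jupiter → Mars (runs backward through the planets Mercury→Neptune).
Putting the parts together: p93Jupiter and then q105Mars.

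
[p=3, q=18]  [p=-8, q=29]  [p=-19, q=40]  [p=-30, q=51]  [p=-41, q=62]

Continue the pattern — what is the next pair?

P goes 3, -8, -19, -30, -41 → -52 (−11 each step).
Q: together with the p always sums to 21, so 18, 29, 40, 51, 62 → 73.
Combining the parts gives [p=-52, q=73].

[p=-52, q=73]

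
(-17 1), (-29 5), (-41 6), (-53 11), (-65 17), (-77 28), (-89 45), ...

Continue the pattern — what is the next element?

First slot: -17, -29, -41, -53, -65, -77, -89 → -101 (−12 each step).
Second slot goes 1, 5, 6, 11, 17, 28, 45 → 73 (each term is the sum of the two before it).
Combining the parts gives (-101 73).

(-101 73)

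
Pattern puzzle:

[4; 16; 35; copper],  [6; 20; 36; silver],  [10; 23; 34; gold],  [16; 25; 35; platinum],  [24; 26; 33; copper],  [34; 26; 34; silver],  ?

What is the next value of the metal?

gold

Metal goes copper, silver, gold, platinum, copper, silver → gold (repeats copper → silver → gold → platinum).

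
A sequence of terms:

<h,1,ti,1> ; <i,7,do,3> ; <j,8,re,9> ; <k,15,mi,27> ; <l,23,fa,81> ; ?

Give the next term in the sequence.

Letter: h, i, j, k, l → m (letters move forward 1 place in the alphabet).
Second value: each term is the sum of the two before it; 1, 7, 8, 15, 23 → 38.
Note goes ti, do, re, mi, fa → sol (runs through the solfège scale do→ti).
Fourth value — ×3 each step: 1, 3, 9, 27, 81 → 243.
Putting it together: <m,38,sol,243>.

<m,38,sol,243>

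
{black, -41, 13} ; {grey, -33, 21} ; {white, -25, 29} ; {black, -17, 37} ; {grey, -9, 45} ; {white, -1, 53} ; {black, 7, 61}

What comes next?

Shade: repeats black → grey → white, so black, grey, white, black, grey, white, black → grey.
Second part: +8 each step; -41, -33, -25, -17, -9, -1, 7 → 15.
Third part — +8 each step: 13, 21, 29, 37, 45, 53, 61 → 69.
Combining the parts gives {grey, 15, 69}.

{grey, 15, 69}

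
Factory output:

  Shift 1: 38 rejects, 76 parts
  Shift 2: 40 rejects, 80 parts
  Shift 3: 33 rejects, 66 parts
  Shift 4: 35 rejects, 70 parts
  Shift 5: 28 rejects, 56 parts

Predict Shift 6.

Rejects goes 38, 40, 33, 35, 28 → 30 (alternating steps +2, −7, +2, −7, …).
Parts goes 76, 80, 66, 70, 56 → 60 (always 2 × the rejects).
So the next line is 30 rejects, 60 parts.

30 rejects, 60 parts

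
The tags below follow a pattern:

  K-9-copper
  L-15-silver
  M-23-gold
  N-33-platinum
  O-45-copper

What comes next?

Letter: letters move forward 1 place in the alphabet; K, L, M, N, O → P.
Second component: differences are 6, 8, 10, … (increasing by 2 each time), so 9, 15, 23, 33, 45 → 59.
Metal goes copper, silver, gold, platinum, copper → silver (repeats copper → silver → gold → platinum).
Combining the parts gives P-59-silver.

P-59-silver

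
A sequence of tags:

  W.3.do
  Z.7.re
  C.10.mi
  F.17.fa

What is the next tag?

I.27.sol

Letter: W, Z, C, F → I (letters move forward 3 places in the alphabet, wrapping Z→A).
Second component goes 3, 7, 10, 17 → 27 (each term is the sum of the two before it).
Note goes do, re, mi, fa → sol (runs through the solfège scale do→ti).
So the next tag is I.27.sol.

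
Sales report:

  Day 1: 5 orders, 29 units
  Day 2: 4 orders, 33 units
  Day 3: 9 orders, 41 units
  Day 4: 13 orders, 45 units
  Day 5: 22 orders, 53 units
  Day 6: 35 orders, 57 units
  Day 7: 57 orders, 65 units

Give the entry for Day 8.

92 orders, 69 units

Orders goes 5, 4, 9, 13, 22, 35, 57 → 92 (each term is the sum of the two before it).
Units: 29, 33, 41, 45, 53, 57, 65 → 69 (alternating steps +4, +8, +4, +8, …).
Combining the parts gives 92 orders, 69 units.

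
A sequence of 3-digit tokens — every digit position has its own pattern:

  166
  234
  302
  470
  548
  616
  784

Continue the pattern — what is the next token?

First digit — +1 each step, mod 10: 1, 2, 3, 4, 5, 6, 7 → 8.
Second digit — −3 each step, mod 10: 6, 3, 0, 7, 4, 1, 8 → 5.
Third digit: 6, 4, 2, 0, 8, 6, 4 → 2 (−2 each step, mod 10).
Putting it together: 852.

852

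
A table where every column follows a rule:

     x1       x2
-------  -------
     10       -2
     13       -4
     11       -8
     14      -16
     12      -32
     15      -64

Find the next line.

Column x1: alternating steps +3, −2, +3, −2, …; 10, 13, 11, 14, 12, 15 → 13.
Column x2 goes -2, -4, -8, -16, -32, -64 → -128 (×2 each step).
Putting it together: 13  -128.

13  -128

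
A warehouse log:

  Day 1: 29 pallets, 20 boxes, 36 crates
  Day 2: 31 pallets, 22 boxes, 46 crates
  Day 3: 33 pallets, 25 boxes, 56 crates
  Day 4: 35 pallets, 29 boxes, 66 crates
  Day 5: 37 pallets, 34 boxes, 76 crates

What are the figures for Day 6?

For the pallets, +2 each step: 29, 31, 33, 35, 37 → 39.
Boxes — differences are 2, 3, 4, … (increasing by 1 each time): 20, 22, 25, 29, 34 → 40.
Crates: +10 each step; 36, 46, 56, 66, 76 → 86.
Putting it together: 39 pallets, 40 boxes, 86 crates.

39 pallets, 40 boxes, 86 crates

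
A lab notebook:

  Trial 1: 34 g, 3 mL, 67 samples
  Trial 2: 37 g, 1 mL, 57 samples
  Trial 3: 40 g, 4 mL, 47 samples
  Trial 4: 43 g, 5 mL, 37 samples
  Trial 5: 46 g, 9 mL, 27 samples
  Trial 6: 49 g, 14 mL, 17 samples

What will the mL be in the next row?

ML: each term is the sum of the two before it, so 3, 1, 4, 5, 9, 14 → 23.

23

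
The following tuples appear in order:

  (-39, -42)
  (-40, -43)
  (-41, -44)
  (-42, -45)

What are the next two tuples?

First coordinate: -39, -40, -41, -42 → -43 → -44 (−1 each step).
Second coordinate goes -42, -43, -44, -45 → -46 → -47 (always 3 less than the first coordinate).
Putting the parts together: (-43, -46) and then (-44, -47).

(-43, -46), (-44, -47)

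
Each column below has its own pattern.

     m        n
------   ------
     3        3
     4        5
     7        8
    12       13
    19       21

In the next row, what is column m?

28

Column m — differences are 1, 3, 5, … (increasing by 2 each time): 3, 4, 7, 12, 19 → 28.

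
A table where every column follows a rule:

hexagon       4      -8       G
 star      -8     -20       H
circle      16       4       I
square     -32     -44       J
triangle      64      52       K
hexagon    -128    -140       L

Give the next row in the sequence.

Shape: repeats hexagon → star → circle → square → triangle; hexagon, star, circle, square, triangle, hexagon → star.
For the second component, ×(-2) each step: 4, -8, 16, -32, 64, -128 → 256.
Third component goes -8, -20, 4, -44, 52, -140 → 244 (always 12 less than the second component).
Letter: G, H, I, J, K, L → M (letters move forward 1 place in the alphabet).
So the next row is star  256  244  M.

star  256  244  M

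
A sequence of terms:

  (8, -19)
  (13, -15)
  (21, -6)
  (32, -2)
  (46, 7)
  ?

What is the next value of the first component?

First component goes 8, 13, 21, 32, 46 → 63 (differences are 5, 8, 11, … (increasing by 3 each time)).

63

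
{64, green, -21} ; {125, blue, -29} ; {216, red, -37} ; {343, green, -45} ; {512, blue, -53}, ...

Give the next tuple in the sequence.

First entry — perfect cubes: 4³, 5³, 6³, …: 64, 125, 216, 343, 512 → 729.
Colour: repeats green → blue → red, so green, blue, red, green, blue → red.
Third entry: -21, -29, -37, -45, -53 → -61 (−8 each step).
Putting it together: {729, red, -61}.

{729, red, -61}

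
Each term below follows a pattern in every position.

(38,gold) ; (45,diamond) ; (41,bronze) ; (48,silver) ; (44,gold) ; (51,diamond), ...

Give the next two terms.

(47,bronze), (54,silver)

First slot: alternating steps +7, −4, +7, −4, …, so 38, 45, 41, 48, 44, 51 → 47 → 54.
Rank goes gold, diamond, bronze, silver, gold, diamond → bronze → silver (repeats gold → diamond → bronze → silver).
So the next two terms are (47,bronze) and (54,silver).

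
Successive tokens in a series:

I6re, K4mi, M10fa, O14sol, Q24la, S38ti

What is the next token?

Letter goes I, K, M, O, Q, S → U (letters move forward 2 places in the alphabet).
For the second component, each term is the sum of the two before it: 6, 4, 10, 14, 24, 38 → 62.
Note: re, mi, fa, sol, la, ti → do (runs through the solfège scale do→ti).
Putting it together: U62do.

U62do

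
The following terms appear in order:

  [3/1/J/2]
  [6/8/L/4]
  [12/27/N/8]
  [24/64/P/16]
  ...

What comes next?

[48/125/R/32]

First component — ×2 each step: 3, 6, 12, 24 → 48.
Second component: perfect cubes: 1³, 2³, 3³, …; 1, 8, 27, 64 → 125.
Letter: letters move forward 2 places in the alphabet; J, L, N, P → R.
Fourth component: 2, 4, 8, 16 → 32 (×2 each step).
Putting it together: [48/125/R/32].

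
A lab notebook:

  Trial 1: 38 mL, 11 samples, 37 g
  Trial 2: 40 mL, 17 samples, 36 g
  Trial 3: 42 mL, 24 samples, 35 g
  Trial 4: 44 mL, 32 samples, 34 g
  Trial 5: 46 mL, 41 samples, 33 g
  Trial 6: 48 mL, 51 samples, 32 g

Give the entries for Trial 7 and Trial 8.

For the mL, +2 each step: 38, 40, 42, 44, 46, 48 → 50 → 52.
Samples — differences are 6, 7, 8, … (increasing by 1 each time): 11, 17, 24, 32, 41, 51 → 62 → 74.
For the g, −1 each step: 37, 36, 35, 34, 33, 32 → 31 → 30.
Putting the parts together: 50 mL, 62 samples, 31 g and then 52 mL, 74 samples, 30 g.

50 mL, 62 samples, 31 g; 52 mL, 74 samples, 30 g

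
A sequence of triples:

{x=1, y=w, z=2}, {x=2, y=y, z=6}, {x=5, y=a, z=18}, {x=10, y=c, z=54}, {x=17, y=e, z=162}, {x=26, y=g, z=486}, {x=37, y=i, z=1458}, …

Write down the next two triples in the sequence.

{x=50, y=k, z=4374}, {x=65, y=m, z=13122}

X: 1, 2, 5, 10, 17, 26, 37 → 50 → 65 (differences are 1, 3, 5, … (increasing by 2 each time)).
Y: letters move forward 2 places in the alphabet, wrapping Z→A, so w, y, a, c, e, g, i → k → m.
Z: ×3 each step, so 2, 6, 18, 54, 162, 486, 1458 → 4374 → 13122.
So the next two triples are {x=50, y=k, z=4374} and {x=65, y=m, z=13122}.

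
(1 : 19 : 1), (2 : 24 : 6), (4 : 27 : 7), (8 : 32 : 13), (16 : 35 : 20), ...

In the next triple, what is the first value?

First value — ×2 each step: 1, 2, 4, 8, 16 → 32.

32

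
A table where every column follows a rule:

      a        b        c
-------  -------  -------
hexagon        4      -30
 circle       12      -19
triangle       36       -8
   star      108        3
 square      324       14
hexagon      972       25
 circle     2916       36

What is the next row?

For the column a, repeats hexagon → circle → triangle → star → square: hexagon, circle, triangle, star, square, hexagon, circle → triangle.
Column b: 4, 12, 36, 108, 324, 972, 2916 → 8748 (×3 each step).
Column c: -30, -19, -8, 3, 14, 25, 36 → 47 (+11 each step).
Putting it together: triangle  8748  47.

triangle  8748  47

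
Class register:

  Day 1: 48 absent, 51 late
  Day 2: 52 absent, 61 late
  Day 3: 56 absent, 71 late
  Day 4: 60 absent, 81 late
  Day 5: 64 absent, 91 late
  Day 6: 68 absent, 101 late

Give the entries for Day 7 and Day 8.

Absent goes 48, 52, 56, 60, 64, 68 → 72 → 76 (+4 each step).
Late: +10 each step; 51, 61, 71, 81, 91, 101 → 111 → 121.
Putting the parts together: 72 absent, 111 late and then 76 absent, 121 late.

72 absent, 111 late; 76 absent, 121 late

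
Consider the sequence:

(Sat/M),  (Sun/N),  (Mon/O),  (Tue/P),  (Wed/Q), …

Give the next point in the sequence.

Day: runs through the weekdays Mon→Sun, so Sat, Sun, Mon, Tue, Wed → Thu.
For the letter, letters move forward 1 place in the alphabet: M, N, O, P, Q → R.
Combining the parts gives (Thu/R).

(Thu/R)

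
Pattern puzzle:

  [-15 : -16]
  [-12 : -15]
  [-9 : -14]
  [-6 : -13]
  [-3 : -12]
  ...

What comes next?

[0 : -11]

First entry: -15, -12, -9, -6, -3 → 0 (+3 each step).
Second entry: +1 each step; -16, -15, -14, -13, -12 → -11.
Putting it together: [0 : -11].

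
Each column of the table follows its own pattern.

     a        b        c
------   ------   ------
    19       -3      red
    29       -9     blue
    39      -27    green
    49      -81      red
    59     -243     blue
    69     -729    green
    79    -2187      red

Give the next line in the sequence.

89  -6561  blue

Column a: +10 each step, so 19, 29, 39, 49, 59, 69, 79 → 89.
Column b — ×3 each step: -3, -9, -27, -81, -243, -729, -2187 → -6561.
Column c goes red, blue, green, red, blue, green, red → blue (repeats red → blue → green).
Combining the parts gives 89  -6561  blue.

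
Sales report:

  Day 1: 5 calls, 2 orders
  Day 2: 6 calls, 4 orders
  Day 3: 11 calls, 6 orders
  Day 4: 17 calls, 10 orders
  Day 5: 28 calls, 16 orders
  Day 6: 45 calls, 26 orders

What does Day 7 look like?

Calls: each term is the sum of the two before it, so 5, 6, 11, 17, 28, 45 → 73.
For the orders, each term is the sum of the two before it: 2, 4, 6, 10, 16, 26 → 42.
Putting it together: 73 calls, 42 orders.

73 calls, 42 orders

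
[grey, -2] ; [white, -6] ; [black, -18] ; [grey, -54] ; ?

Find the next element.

[white, -162]

Shade: grey, white, black, grey → white (repeats grey → white → black).
For the second entry, ×3 each step: -2, -6, -18, -54 → -162.
Putting it together: [white, -162].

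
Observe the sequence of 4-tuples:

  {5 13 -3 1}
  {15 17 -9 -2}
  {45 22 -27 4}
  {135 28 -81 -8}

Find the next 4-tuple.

{405 35 -243 16}

First slot: ×3 each step, so 5, 15, 45, 135 → 405.
Second slot: differences are 4, 5, 6, … (increasing by 1 each time); 13, 17, 22, 28 → 35.
Third slot: -3, -9, -27, -81 → -243 (×3 each step).
Fourth slot: 1, -2, 4, -8 → 16 (×(-2) each step).
So the next 4-tuple is {405 35 -243 16}.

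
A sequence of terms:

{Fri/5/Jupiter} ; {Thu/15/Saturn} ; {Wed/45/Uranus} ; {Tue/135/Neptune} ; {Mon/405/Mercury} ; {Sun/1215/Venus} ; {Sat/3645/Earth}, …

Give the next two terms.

Day: Fri, Thu, Wed, Tue, Mon, Sun, Sat → Fri → Thu (runs backward through the weekdays Mon→Sun).
Second entry: ×3 each step, so 5, 15, 45, 135, 405, 1215, 3645 → 10935 → 32805.
Planet goes Jupiter, Saturn, Uranus, Neptune, Mercury, Venus, Earth → Mars → Jupiter (runs through the planets Mercury→Neptune).
So the next two terms are {Fri/10935/Mars} and {Thu/32805/Jupiter}.

{Fri/10935/Mars}, {Thu/32805/Jupiter}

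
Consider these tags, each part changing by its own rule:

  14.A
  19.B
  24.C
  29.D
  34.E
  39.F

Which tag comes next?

44.G

For the first component, +5 each step: 14, 19, 24, 29, 34, 39 → 44.
Letter goes A, B, C, D, E, F → G (letters move forward 1 place in the alphabet).
So the next tag is 44.G.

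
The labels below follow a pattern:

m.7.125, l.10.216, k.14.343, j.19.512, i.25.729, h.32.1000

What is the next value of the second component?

Second component: differences are 3, 4, 5, … (increasing by 1 each time), so 7, 10, 14, 19, 25, 32 → 40.

40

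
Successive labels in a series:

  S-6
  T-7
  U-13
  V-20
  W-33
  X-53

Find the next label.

Letter: letters move forward 1 place in the alphabet; S, T, U, V, W, X → Y.
Second component: 6, 7, 13, 20, 33, 53 → 86 (each term is the sum of the two before it).
Combining the parts gives Y-86.

Y-86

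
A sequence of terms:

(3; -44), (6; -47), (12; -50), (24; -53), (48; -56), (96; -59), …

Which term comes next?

First coordinate — ×2 each step: 3, 6, 12, 24, 48, 96 → 192.
For the second coordinate, −3 each step: -44, -47, -50, -53, -56, -59 → -62.
Combining the parts gives (192; -62).

(192; -62)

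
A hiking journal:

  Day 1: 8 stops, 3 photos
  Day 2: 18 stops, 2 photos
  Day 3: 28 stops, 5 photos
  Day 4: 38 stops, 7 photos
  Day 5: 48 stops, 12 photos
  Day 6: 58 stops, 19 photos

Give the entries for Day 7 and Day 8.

Stops goes 8, 18, 28, 38, 48, 58 → 68 → 78 (+10 each step).
Photos: each term is the sum of the two before it; 3, 2, 5, 7, 12, 19 → 31 → 50.
Putting the parts together: 68 stops, 31 photos and then 78 stops, 50 photos.

68 stops, 31 photos; 78 stops, 50 photos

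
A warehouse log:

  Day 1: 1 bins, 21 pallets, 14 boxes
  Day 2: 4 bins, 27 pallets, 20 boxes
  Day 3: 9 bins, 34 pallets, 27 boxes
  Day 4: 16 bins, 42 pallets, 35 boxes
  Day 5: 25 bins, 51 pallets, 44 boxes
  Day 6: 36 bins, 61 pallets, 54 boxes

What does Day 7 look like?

49 bins, 72 pallets, 65 boxes

Bins: 1, 4, 9, 16, 25, 36 → 49 (perfect squares: 1², 2², 3², …).
Pallets: 21, 27, 34, 42, 51, 61 → 72 (differences are 6, 7, 8, … (increasing by 1 each time)).
Boxes: always 7 less than the pallets; 14, 20, 27, 35, 44, 54 → 65.
Putting it together: 49 bins, 72 pallets, 65 boxes.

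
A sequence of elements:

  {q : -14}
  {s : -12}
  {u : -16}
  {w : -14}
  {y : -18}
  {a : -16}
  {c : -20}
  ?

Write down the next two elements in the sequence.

{e : -18}, {g : -22}

Letter: letters move forward 2 places in the alphabet, wrapping Z→A, so q, s, u, w, y, a, c → e → g.
Second component goes -14, -12, -16, -14, -18, -16, -20 → -18 → -22 (alternating steps +2, −4, +2, −4, …).
So the next two elements are {e : -18} and {g : -22}.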